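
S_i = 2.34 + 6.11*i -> [2.34, 8.45, 14.56, 20.67, 26.78]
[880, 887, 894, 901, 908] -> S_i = 880 + 7*i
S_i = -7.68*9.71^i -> [-7.68, -74.57, -724.1, -7031.03, -68271.29]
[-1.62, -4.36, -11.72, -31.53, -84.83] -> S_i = -1.62*2.69^i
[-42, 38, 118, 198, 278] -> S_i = -42 + 80*i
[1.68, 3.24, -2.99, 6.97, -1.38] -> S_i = Random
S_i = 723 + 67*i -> [723, 790, 857, 924, 991]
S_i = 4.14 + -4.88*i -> [4.14, -0.74, -5.62, -10.5, -15.38]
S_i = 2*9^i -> [2, 18, 162, 1458, 13122]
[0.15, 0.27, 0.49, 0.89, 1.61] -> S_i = 0.15*1.81^i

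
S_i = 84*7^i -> [84, 588, 4116, 28812, 201684]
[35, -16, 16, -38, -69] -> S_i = Random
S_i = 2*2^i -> [2, 4, 8, 16, 32]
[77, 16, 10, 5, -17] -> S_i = Random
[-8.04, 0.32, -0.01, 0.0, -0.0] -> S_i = -8.04*(-0.04)^i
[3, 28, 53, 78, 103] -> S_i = 3 + 25*i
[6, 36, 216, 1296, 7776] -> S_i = 6*6^i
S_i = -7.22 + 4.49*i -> [-7.22, -2.73, 1.76, 6.25, 10.74]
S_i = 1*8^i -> [1, 8, 64, 512, 4096]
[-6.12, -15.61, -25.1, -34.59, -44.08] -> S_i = -6.12 + -9.49*i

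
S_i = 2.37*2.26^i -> [2.37, 5.36, 12.11, 27.36, 61.83]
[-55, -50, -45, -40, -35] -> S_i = -55 + 5*i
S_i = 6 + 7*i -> [6, 13, 20, 27, 34]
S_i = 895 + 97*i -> [895, 992, 1089, 1186, 1283]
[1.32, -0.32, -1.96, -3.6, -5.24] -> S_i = 1.32 + -1.64*i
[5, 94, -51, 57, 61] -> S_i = Random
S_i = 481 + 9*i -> [481, 490, 499, 508, 517]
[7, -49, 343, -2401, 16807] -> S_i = 7*-7^i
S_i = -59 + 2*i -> [-59, -57, -55, -53, -51]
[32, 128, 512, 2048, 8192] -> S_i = 32*4^i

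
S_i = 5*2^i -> [5, 10, 20, 40, 80]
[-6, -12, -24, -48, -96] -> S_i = -6*2^i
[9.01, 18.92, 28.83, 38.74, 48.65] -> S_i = 9.01 + 9.91*i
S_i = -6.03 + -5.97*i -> [-6.03, -12.0, -17.97, -23.94, -29.91]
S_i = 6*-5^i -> [6, -30, 150, -750, 3750]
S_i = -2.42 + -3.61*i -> [-2.42, -6.03, -9.64, -13.25, -16.86]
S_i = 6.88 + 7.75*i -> [6.88, 14.63, 22.38, 30.13, 37.88]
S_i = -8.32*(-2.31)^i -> [-8.32, 19.22, -44.4, 102.56, -236.9]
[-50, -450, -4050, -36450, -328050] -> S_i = -50*9^i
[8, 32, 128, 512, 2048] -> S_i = 8*4^i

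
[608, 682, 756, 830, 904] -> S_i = 608 + 74*i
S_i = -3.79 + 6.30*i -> [-3.79, 2.51, 8.81, 15.11, 21.41]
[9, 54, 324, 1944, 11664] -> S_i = 9*6^i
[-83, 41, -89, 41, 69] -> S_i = Random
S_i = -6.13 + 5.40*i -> [-6.13, -0.73, 4.67, 10.07, 15.47]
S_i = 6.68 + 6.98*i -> [6.68, 13.66, 20.64, 27.62, 34.6]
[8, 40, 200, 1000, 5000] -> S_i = 8*5^i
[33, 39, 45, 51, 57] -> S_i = 33 + 6*i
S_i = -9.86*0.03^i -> [-9.86, -0.3, -0.01, -0.0, -0.0]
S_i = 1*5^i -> [1, 5, 25, 125, 625]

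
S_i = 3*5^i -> [3, 15, 75, 375, 1875]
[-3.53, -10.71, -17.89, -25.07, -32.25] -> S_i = -3.53 + -7.18*i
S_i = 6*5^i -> [6, 30, 150, 750, 3750]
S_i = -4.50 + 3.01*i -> [-4.5, -1.49, 1.52, 4.53, 7.54]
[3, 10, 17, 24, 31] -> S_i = 3 + 7*i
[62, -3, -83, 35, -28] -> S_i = Random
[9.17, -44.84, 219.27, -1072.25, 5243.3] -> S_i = 9.17*(-4.89)^i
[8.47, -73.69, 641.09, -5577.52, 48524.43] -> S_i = 8.47*(-8.70)^i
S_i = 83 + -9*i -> [83, 74, 65, 56, 47]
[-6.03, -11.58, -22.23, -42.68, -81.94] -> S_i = -6.03*1.92^i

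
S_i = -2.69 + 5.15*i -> [-2.69, 2.46, 7.61, 12.76, 17.91]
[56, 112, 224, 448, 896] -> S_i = 56*2^i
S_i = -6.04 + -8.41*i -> [-6.04, -14.45, -22.86, -31.27, -39.68]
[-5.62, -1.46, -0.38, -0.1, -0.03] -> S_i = -5.62*0.26^i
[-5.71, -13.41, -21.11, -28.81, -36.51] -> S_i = -5.71 + -7.70*i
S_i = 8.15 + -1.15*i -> [8.15, 7.0, 5.85, 4.7, 3.55]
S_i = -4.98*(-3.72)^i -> [-4.98, 18.53, -68.92, 256.36, -953.68]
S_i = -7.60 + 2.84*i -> [-7.6, -4.76, -1.92, 0.92, 3.76]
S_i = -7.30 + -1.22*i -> [-7.3, -8.52, -9.74, -10.96, -12.18]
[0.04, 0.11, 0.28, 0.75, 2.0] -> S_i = 0.04*2.66^i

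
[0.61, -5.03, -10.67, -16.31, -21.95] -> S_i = 0.61 + -5.64*i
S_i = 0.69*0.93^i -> [0.69, 0.64, 0.6, 0.56, 0.52]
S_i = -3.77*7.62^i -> [-3.77, -28.73, -218.9, -1668.04, -12710.46]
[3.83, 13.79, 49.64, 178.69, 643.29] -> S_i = 3.83*3.60^i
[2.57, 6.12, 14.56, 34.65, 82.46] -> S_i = 2.57*2.38^i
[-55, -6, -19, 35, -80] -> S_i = Random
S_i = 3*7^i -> [3, 21, 147, 1029, 7203]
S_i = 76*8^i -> [76, 608, 4864, 38912, 311296]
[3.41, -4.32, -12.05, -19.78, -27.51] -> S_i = 3.41 + -7.73*i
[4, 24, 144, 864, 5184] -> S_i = 4*6^i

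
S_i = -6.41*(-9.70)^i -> [-6.41, 62.18, -603.12, 5850.23, -56747.27]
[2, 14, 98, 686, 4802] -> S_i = 2*7^i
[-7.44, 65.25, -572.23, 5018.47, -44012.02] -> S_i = -7.44*(-8.77)^i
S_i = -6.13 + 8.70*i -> [-6.13, 2.57, 11.27, 19.97, 28.67]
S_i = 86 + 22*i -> [86, 108, 130, 152, 174]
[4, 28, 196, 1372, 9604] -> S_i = 4*7^i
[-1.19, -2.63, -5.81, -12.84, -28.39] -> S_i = -1.19*2.21^i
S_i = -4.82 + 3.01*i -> [-4.82, -1.81, 1.2, 4.21, 7.22]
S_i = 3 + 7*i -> [3, 10, 17, 24, 31]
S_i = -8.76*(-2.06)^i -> [-8.76, 18.05, -37.17, 76.58, -157.75]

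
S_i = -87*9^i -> [-87, -783, -7047, -63423, -570807]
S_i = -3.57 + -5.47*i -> [-3.57, -9.04, -14.51, -19.98, -25.45]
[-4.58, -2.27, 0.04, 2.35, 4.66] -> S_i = -4.58 + 2.31*i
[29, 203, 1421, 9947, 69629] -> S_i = 29*7^i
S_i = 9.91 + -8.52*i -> [9.91, 1.39, -7.13, -15.65, -24.17]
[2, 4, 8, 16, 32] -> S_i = 2*2^i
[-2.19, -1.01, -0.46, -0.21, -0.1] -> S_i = -2.19*0.46^i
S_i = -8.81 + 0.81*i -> [-8.81, -8.0, -7.19, -6.38, -5.57]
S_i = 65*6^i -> [65, 390, 2340, 14040, 84240]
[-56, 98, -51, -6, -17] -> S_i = Random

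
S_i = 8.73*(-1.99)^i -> [8.73, -17.37, 34.57, -68.8, 136.91]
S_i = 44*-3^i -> [44, -132, 396, -1188, 3564]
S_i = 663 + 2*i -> [663, 665, 667, 669, 671]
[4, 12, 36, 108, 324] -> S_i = 4*3^i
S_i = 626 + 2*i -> [626, 628, 630, 632, 634]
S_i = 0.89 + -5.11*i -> [0.89, -4.22, -9.33, -14.44, -19.55]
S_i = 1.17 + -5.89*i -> [1.17, -4.72, -10.61, -16.5, -22.39]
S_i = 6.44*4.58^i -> [6.44, 29.5, 135.09, 618.7, 2833.66]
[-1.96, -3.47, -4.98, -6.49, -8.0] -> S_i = -1.96 + -1.51*i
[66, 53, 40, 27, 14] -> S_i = 66 + -13*i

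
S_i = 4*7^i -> [4, 28, 196, 1372, 9604]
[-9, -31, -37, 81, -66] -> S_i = Random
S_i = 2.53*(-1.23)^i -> [2.53, -3.11, 3.83, -4.71, 5.79]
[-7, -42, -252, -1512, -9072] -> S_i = -7*6^i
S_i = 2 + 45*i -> [2, 47, 92, 137, 182]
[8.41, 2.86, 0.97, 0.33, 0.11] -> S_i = 8.41*0.34^i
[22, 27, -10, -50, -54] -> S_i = Random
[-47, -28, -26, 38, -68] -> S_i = Random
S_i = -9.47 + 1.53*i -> [-9.47, -7.94, -6.41, -4.88, -3.35]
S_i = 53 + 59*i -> [53, 112, 171, 230, 289]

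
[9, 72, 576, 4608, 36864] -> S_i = 9*8^i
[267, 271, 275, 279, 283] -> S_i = 267 + 4*i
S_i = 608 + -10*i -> [608, 598, 588, 578, 568]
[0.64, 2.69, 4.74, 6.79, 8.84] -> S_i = 0.64 + 2.05*i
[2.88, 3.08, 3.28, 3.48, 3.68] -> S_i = 2.88 + 0.20*i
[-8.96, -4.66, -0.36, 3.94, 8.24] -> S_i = -8.96 + 4.30*i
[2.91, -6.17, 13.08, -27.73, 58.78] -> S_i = 2.91*(-2.12)^i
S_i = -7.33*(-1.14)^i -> [-7.33, 8.36, -9.53, 10.86, -12.38]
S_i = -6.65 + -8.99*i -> [-6.65, -15.64, -24.63, -33.62, -42.61]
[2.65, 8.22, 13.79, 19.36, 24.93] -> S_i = 2.65 + 5.57*i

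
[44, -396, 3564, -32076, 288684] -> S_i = 44*-9^i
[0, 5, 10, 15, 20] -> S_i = 0 + 5*i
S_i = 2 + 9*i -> [2, 11, 20, 29, 38]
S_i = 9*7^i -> [9, 63, 441, 3087, 21609]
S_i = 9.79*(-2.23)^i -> [9.79, -21.83, 48.68, -108.57, 242.1]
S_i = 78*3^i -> [78, 234, 702, 2106, 6318]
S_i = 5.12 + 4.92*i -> [5.12, 10.04, 14.96, 19.88, 24.8]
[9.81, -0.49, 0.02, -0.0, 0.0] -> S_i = 9.81*(-0.05)^i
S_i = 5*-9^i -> [5, -45, 405, -3645, 32805]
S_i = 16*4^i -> [16, 64, 256, 1024, 4096]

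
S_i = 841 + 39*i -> [841, 880, 919, 958, 997]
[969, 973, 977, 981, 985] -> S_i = 969 + 4*i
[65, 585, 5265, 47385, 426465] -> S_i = 65*9^i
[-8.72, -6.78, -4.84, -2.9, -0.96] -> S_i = -8.72 + 1.94*i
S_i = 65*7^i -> [65, 455, 3185, 22295, 156065]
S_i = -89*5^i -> [-89, -445, -2225, -11125, -55625]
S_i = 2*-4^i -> [2, -8, 32, -128, 512]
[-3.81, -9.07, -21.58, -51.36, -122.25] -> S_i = -3.81*2.38^i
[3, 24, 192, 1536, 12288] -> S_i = 3*8^i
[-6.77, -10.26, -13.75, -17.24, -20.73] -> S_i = -6.77 + -3.49*i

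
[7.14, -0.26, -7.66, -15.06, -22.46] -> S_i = 7.14 + -7.40*i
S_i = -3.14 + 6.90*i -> [-3.14, 3.76, 10.66, 17.56, 24.46]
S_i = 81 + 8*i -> [81, 89, 97, 105, 113]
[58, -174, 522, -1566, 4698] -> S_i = 58*-3^i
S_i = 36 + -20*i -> [36, 16, -4, -24, -44]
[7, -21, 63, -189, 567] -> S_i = 7*-3^i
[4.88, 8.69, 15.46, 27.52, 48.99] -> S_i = 4.88*1.78^i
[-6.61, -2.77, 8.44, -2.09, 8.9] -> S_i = Random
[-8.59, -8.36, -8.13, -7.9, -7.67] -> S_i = -8.59 + 0.23*i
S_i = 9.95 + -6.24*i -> [9.95, 3.71, -2.53, -8.77, -15.01]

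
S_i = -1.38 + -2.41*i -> [-1.38, -3.79, -6.2, -8.61, -11.02]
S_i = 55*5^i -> [55, 275, 1375, 6875, 34375]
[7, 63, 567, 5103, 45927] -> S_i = 7*9^i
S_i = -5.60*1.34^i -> [-5.6, -7.5, -10.06, -13.47, -18.06]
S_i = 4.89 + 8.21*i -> [4.89, 13.1, 21.31, 29.52, 37.73]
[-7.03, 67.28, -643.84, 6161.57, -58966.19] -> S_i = -7.03*(-9.57)^i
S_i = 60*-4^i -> [60, -240, 960, -3840, 15360]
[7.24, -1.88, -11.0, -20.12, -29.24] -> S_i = 7.24 + -9.12*i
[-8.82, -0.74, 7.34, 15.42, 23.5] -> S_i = -8.82 + 8.08*i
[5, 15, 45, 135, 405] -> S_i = 5*3^i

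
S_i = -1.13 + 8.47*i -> [-1.13, 7.34, 15.81, 24.28, 32.75]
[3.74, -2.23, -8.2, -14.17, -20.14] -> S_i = 3.74 + -5.97*i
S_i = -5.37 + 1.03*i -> [-5.37, -4.34, -3.31, -2.28, -1.25]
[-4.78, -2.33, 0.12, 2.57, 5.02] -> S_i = -4.78 + 2.45*i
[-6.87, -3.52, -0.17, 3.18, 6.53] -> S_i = -6.87 + 3.35*i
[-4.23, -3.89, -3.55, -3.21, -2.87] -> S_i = -4.23 + 0.34*i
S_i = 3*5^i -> [3, 15, 75, 375, 1875]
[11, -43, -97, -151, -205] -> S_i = 11 + -54*i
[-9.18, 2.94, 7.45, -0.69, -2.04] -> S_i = Random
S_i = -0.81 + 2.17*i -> [-0.81, 1.36, 3.53, 5.7, 7.87]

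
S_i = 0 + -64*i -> [0, -64, -128, -192, -256]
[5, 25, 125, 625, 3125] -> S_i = 5*5^i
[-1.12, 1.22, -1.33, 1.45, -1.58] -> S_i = -1.12*(-1.09)^i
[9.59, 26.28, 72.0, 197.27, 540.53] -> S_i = 9.59*2.74^i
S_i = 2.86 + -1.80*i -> [2.86, 1.06, -0.74, -2.54, -4.34]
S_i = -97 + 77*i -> [-97, -20, 57, 134, 211]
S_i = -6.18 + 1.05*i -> [-6.18, -5.13, -4.08, -3.03, -1.98]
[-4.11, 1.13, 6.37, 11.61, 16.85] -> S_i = -4.11 + 5.24*i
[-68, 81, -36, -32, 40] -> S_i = Random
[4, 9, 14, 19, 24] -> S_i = 4 + 5*i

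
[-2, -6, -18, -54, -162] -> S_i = -2*3^i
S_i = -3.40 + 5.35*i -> [-3.4, 1.95, 7.3, 12.65, 18.0]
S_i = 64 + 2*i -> [64, 66, 68, 70, 72]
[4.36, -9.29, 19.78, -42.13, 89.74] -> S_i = 4.36*(-2.13)^i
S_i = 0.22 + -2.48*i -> [0.22, -2.26, -4.74, -7.22, -9.7]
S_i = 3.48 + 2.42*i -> [3.48, 5.9, 8.32, 10.74, 13.16]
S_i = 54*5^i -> [54, 270, 1350, 6750, 33750]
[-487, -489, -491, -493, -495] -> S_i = -487 + -2*i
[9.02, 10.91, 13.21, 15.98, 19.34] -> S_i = 9.02*1.21^i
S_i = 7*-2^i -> [7, -14, 28, -56, 112]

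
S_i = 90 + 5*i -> [90, 95, 100, 105, 110]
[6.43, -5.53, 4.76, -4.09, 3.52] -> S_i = 6.43*(-0.86)^i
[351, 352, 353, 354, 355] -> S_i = 351 + 1*i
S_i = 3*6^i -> [3, 18, 108, 648, 3888]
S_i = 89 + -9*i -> [89, 80, 71, 62, 53]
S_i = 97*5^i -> [97, 485, 2425, 12125, 60625]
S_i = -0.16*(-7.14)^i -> [-0.16, 1.14, -8.16, 58.24, -415.83]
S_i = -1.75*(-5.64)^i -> [-1.75, 9.87, -55.67, 313.96, -1770.74]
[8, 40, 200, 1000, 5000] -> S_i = 8*5^i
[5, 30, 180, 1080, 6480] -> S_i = 5*6^i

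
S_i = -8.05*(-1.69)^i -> [-8.05, 13.6, -22.99, 38.86, -65.67]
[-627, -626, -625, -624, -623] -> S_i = -627 + 1*i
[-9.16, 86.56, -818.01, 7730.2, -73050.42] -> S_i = -9.16*(-9.45)^i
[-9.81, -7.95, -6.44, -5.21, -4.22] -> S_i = -9.81*0.81^i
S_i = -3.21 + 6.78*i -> [-3.21, 3.57, 10.35, 17.13, 23.91]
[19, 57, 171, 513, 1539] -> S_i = 19*3^i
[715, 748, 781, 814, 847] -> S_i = 715 + 33*i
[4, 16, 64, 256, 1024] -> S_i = 4*4^i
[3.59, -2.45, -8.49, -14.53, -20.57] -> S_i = 3.59 + -6.04*i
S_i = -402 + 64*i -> [-402, -338, -274, -210, -146]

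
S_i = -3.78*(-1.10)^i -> [-3.78, 4.16, -4.57, 5.03, -5.53]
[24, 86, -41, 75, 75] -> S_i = Random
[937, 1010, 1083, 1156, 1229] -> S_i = 937 + 73*i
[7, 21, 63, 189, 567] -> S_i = 7*3^i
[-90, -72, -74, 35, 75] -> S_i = Random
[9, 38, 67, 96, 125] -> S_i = 9 + 29*i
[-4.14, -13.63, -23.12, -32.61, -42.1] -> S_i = -4.14 + -9.49*i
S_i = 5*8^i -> [5, 40, 320, 2560, 20480]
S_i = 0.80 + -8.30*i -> [0.8, -7.5, -15.8, -24.1, -32.4]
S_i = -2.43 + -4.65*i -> [-2.43, -7.08, -11.73, -16.38, -21.03]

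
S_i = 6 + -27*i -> [6, -21, -48, -75, -102]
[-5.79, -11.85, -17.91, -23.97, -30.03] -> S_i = -5.79 + -6.06*i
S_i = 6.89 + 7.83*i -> [6.89, 14.72, 22.55, 30.38, 38.21]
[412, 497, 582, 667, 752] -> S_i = 412 + 85*i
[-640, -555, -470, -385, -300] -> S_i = -640 + 85*i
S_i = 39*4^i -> [39, 156, 624, 2496, 9984]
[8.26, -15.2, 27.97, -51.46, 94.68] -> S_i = 8.26*(-1.84)^i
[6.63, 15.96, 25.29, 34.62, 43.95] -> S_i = 6.63 + 9.33*i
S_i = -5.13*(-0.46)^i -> [-5.13, 2.36, -1.09, 0.5, -0.23]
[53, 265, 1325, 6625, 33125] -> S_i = 53*5^i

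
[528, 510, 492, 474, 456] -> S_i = 528 + -18*i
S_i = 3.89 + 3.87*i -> [3.89, 7.76, 11.63, 15.5, 19.37]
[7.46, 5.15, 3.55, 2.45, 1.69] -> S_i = 7.46*0.69^i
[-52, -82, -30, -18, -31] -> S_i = Random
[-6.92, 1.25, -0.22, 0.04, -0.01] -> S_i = -6.92*(-0.18)^i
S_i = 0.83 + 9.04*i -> [0.83, 9.87, 18.91, 27.95, 36.99]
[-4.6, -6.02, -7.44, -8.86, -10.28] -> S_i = -4.60 + -1.42*i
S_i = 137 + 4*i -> [137, 141, 145, 149, 153]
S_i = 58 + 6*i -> [58, 64, 70, 76, 82]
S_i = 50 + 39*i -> [50, 89, 128, 167, 206]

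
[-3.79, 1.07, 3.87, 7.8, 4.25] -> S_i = Random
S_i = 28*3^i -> [28, 84, 252, 756, 2268]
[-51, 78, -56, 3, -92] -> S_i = Random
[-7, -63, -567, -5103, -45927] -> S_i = -7*9^i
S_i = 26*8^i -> [26, 208, 1664, 13312, 106496]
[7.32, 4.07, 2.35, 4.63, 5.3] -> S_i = Random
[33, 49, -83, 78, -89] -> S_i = Random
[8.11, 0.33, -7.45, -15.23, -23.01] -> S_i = 8.11 + -7.78*i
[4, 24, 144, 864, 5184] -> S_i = 4*6^i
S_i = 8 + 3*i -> [8, 11, 14, 17, 20]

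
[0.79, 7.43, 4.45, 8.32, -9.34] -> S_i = Random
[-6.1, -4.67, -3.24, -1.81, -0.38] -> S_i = -6.10 + 1.43*i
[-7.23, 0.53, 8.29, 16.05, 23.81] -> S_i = -7.23 + 7.76*i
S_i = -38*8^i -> [-38, -304, -2432, -19456, -155648]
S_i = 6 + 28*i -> [6, 34, 62, 90, 118]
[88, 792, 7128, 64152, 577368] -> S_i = 88*9^i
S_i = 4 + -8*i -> [4, -4, -12, -20, -28]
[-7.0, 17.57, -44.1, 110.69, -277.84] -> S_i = -7.00*(-2.51)^i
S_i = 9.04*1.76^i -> [9.04, 15.91, 28.0, 49.28, 86.74]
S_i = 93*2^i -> [93, 186, 372, 744, 1488]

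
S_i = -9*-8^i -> [-9, 72, -576, 4608, -36864]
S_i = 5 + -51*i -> [5, -46, -97, -148, -199]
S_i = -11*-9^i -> [-11, 99, -891, 8019, -72171]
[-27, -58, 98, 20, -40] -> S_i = Random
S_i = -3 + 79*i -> [-3, 76, 155, 234, 313]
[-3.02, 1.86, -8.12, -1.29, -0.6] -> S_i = Random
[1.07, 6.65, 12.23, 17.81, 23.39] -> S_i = 1.07 + 5.58*i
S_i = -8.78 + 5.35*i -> [-8.78, -3.43, 1.92, 7.27, 12.62]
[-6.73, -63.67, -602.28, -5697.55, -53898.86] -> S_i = -6.73*9.46^i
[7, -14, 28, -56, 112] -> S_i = 7*-2^i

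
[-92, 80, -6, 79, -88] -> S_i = Random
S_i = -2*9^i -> [-2, -18, -162, -1458, -13122]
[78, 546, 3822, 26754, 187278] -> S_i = 78*7^i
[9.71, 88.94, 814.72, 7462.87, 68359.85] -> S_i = 9.71*9.16^i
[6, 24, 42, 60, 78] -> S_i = 6 + 18*i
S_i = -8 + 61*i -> [-8, 53, 114, 175, 236]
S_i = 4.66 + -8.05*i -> [4.66, -3.39, -11.44, -19.49, -27.54]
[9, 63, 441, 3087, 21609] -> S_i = 9*7^i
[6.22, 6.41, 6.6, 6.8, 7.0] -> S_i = 6.22*1.03^i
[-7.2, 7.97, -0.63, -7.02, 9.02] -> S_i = Random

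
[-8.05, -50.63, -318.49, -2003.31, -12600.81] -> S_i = -8.05*6.29^i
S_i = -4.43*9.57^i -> [-4.43, -42.4, -405.72, -3882.75, -37157.93]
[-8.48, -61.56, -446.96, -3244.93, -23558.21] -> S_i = -8.48*7.26^i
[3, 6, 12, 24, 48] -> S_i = 3*2^i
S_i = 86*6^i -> [86, 516, 3096, 18576, 111456]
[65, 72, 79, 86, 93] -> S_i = 65 + 7*i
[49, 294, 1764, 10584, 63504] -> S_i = 49*6^i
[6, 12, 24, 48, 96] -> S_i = 6*2^i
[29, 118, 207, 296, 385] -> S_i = 29 + 89*i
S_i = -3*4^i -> [-3, -12, -48, -192, -768]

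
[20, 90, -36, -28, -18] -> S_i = Random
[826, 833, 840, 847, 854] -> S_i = 826 + 7*i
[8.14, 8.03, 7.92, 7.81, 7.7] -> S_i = 8.14 + -0.11*i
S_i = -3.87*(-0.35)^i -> [-3.87, 1.35, -0.47, 0.17, -0.06]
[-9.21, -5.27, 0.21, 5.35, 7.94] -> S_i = Random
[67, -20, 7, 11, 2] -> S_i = Random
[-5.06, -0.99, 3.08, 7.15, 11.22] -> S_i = -5.06 + 4.07*i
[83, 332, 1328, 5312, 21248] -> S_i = 83*4^i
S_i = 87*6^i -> [87, 522, 3132, 18792, 112752]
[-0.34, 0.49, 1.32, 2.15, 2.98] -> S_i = -0.34 + 0.83*i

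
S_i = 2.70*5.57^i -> [2.7, 15.04, 83.77, 466.58, 2598.87]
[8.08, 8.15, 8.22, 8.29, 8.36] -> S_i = 8.08 + 0.07*i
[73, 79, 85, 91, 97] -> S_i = 73 + 6*i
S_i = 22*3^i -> [22, 66, 198, 594, 1782]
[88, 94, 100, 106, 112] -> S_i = 88 + 6*i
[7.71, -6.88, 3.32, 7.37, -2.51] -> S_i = Random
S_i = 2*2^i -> [2, 4, 8, 16, 32]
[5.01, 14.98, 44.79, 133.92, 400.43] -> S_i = 5.01*2.99^i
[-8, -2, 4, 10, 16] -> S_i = -8 + 6*i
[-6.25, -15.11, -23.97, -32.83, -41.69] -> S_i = -6.25 + -8.86*i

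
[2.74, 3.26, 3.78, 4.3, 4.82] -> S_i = 2.74 + 0.52*i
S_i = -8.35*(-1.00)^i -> [-8.35, 8.35, -8.35, 8.35, -8.35]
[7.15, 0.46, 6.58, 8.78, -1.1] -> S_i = Random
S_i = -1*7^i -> [-1, -7, -49, -343, -2401]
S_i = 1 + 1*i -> [1, 2, 3, 4, 5]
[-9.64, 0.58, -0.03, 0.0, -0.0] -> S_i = -9.64*(-0.06)^i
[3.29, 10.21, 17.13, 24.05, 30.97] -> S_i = 3.29 + 6.92*i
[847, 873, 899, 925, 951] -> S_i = 847 + 26*i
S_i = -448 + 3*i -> [-448, -445, -442, -439, -436]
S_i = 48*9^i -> [48, 432, 3888, 34992, 314928]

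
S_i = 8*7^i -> [8, 56, 392, 2744, 19208]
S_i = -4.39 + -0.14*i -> [-4.39, -4.53, -4.67, -4.81, -4.95]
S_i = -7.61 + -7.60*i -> [-7.61, -15.21, -22.81, -30.41, -38.01]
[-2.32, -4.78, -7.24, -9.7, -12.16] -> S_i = -2.32 + -2.46*i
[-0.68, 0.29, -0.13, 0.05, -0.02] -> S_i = -0.68*(-0.43)^i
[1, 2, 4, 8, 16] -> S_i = 1*2^i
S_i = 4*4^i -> [4, 16, 64, 256, 1024]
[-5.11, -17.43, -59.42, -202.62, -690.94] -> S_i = -5.11*3.41^i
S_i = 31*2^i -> [31, 62, 124, 248, 496]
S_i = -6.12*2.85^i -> [-6.12, -17.44, -49.71, -141.67, -403.77]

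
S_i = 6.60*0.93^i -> [6.6, 6.14, 5.71, 5.31, 4.94]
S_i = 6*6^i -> [6, 36, 216, 1296, 7776]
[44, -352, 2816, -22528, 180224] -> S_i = 44*-8^i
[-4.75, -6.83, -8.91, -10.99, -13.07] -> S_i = -4.75 + -2.08*i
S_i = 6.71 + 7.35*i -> [6.71, 14.06, 21.41, 28.76, 36.11]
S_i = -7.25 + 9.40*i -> [-7.25, 2.15, 11.55, 20.95, 30.35]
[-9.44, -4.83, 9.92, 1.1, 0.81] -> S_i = Random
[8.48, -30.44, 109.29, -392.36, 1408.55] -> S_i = 8.48*(-3.59)^i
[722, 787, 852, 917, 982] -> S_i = 722 + 65*i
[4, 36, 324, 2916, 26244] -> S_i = 4*9^i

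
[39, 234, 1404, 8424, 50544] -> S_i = 39*6^i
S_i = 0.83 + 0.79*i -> [0.83, 1.62, 2.41, 3.2, 3.99]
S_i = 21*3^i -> [21, 63, 189, 567, 1701]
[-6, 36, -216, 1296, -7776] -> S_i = -6*-6^i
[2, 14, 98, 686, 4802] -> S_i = 2*7^i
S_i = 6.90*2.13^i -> [6.9, 14.7, 31.3, 66.68, 142.03]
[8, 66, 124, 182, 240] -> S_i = 8 + 58*i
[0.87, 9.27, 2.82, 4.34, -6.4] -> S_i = Random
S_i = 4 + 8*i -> [4, 12, 20, 28, 36]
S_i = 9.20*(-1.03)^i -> [9.2, -9.48, 9.76, -10.05, 10.35]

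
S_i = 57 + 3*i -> [57, 60, 63, 66, 69]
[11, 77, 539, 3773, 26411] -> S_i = 11*7^i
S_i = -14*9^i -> [-14, -126, -1134, -10206, -91854]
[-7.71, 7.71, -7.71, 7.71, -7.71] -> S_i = -7.71*(-1.00)^i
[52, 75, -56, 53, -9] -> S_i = Random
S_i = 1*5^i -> [1, 5, 25, 125, 625]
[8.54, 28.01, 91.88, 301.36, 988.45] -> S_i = 8.54*3.28^i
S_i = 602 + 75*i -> [602, 677, 752, 827, 902]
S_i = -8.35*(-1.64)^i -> [-8.35, 13.69, -22.46, 36.83, -60.4]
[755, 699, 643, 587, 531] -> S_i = 755 + -56*i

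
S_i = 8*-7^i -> [8, -56, 392, -2744, 19208]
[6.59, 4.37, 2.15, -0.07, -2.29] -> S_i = 6.59 + -2.22*i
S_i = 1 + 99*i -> [1, 100, 199, 298, 397]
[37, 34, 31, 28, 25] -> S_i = 37 + -3*i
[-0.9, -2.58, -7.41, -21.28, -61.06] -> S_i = -0.90*2.87^i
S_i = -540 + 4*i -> [-540, -536, -532, -528, -524]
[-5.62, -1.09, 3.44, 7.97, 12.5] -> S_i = -5.62 + 4.53*i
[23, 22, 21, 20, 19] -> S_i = 23 + -1*i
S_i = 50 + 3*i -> [50, 53, 56, 59, 62]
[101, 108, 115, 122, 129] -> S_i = 101 + 7*i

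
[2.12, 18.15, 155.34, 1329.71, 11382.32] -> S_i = 2.12*8.56^i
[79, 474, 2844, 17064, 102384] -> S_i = 79*6^i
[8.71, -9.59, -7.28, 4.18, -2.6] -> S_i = Random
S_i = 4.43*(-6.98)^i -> [4.43, -30.92, 215.83, -1506.5, 10515.39]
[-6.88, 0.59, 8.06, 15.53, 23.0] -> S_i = -6.88 + 7.47*i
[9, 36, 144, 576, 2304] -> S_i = 9*4^i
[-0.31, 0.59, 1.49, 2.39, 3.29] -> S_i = -0.31 + 0.90*i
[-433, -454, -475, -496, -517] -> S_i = -433 + -21*i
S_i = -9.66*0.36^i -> [-9.66, -3.48, -1.25, -0.45, -0.16]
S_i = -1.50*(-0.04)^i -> [-1.5, 0.06, -0.0, 0.0, -0.0]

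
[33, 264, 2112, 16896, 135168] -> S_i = 33*8^i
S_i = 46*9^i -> [46, 414, 3726, 33534, 301806]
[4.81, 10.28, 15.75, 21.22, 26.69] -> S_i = 4.81 + 5.47*i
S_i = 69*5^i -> [69, 345, 1725, 8625, 43125]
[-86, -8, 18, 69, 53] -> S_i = Random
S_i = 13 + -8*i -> [13, 5, -3, -11, -19]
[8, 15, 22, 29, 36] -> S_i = 8 + 7*i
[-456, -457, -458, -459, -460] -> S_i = -456 + -1*i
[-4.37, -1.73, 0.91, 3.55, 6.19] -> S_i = -4.37 + 2.64*i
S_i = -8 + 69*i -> [-8, 61, 130, 199, 268]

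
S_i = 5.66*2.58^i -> [5.66, 14.6, 37.68, 97.2, 250.78]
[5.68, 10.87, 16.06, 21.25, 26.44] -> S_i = 5.68 + 5.19*i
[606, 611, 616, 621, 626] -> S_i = 606 + 5*i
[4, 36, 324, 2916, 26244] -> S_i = 4*9^i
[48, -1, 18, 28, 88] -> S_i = Random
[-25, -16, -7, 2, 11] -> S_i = -25 + 9*i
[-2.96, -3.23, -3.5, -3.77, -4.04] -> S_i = -2.96 + -0.27*i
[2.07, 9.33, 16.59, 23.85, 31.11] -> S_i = 2.07 + 7.26*i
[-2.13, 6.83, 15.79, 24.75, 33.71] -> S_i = -2.13 + 8.96*i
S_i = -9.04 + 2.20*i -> [-9.04, -6.84, -4.64, -2.44, -0.24]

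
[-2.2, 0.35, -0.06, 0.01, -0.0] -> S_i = -2.20*(-0.16)^i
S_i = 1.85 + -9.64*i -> [1.85, -7.79, -17.43, -27.07, -36.71]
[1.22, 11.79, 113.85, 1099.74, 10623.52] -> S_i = 1.22*9.66^i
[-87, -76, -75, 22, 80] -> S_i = Random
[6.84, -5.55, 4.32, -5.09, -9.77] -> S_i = Random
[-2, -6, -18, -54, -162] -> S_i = -2*3^i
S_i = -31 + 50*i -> [-31, 19, 69, 119, 169]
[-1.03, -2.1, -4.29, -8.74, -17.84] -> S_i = -1.03*2.04^i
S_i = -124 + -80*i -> [-124, -204, -284, -364, -444]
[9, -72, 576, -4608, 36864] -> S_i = 9*-8^i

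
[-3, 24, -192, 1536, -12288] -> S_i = -3*-8^i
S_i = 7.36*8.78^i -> [7.36, 64.62, 567.37, 4981.51, 43737.69]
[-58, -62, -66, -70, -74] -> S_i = -58 + -4*i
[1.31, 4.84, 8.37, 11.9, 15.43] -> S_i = 1.31 + 3.53*i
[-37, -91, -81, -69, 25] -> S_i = Random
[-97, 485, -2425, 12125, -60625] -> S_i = -97*-5^i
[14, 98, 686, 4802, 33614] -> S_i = 14*7^i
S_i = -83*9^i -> [-83, -747, -6723, -60507, -544563]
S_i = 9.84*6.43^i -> [9.84, 63.27, 406.83, 2615.94, 16820.5]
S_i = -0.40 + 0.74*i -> [-0.4, 0.34, 1.08, 1.82, 2.56]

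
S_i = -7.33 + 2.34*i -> [-7.33, -4.99, -2.65, -0.31, 2.03]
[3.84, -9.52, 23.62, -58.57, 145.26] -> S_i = 3.84*(-2.48)^i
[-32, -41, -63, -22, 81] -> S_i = Random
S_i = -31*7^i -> [-31, -217, -1519, -10633, -74431]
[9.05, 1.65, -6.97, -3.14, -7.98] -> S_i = Random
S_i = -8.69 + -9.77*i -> [-8.69, -18.46, -28.23, -38.0, -47.77]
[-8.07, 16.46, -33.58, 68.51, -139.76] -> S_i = -8.07*(-2.04)^i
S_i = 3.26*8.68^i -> [3.26, 28.3, 245.62, 2131.95, 18505.32]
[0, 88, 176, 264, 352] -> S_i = 0 + 88*i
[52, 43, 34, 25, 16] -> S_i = 52 + -9*i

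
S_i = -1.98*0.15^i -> [-1.98, -0.3, -0.04, -0.01, -0.0]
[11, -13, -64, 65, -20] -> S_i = Random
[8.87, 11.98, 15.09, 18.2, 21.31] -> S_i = 8.87 + 3.11*i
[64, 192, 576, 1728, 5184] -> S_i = 64*3^i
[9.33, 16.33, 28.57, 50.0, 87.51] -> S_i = 9.33*1.75^i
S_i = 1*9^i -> [1, 9, 81, 729, 6561]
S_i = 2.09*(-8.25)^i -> [2.09, -17.24, 142.25, -1173.57, 9681.93]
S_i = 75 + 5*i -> [75, 80, 85, 90, 95]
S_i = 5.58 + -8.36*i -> [5.58, -2.78, -11.14, -19.5, -27.86]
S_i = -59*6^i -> [-59, -354, -2124, -12744, -76464]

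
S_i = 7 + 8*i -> [7, 15, 23, 31, 39]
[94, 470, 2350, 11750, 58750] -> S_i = 94*5^i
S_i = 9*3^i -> [9, 27, 81, 243, 729]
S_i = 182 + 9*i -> [182, 191, 200, 209, 218]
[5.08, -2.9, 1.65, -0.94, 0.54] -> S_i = 5.08*(-0.57)^i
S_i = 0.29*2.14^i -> [0.29, 0.62, 1.33, 2.84, 6.08]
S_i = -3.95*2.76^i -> [-3.95, -10.9, -30.09, -83.05, -229.21]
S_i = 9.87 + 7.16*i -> [9.87, 17.03, 24.19, 31.35, 38.51]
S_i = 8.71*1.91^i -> [8.71, 16.64, 31.77, 60.69, 115.92]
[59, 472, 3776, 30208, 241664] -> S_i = 59*8^i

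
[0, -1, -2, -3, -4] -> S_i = 0 + -1*i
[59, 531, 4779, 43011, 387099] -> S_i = 59*9^i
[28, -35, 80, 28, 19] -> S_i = Random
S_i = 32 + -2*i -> [32, 30, 28, 26, 24]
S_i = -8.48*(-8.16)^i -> [-8.48, 69.2, -564.65, 4607.51, -37597.29]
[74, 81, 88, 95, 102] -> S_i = 74 + 7*i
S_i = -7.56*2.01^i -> [-7.56, -15.2, -30.54, -61.39, -123.4]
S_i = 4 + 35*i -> [4, 39, 74, 109, 144]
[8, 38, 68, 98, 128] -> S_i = 8 + 30*i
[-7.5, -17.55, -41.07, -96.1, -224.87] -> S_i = -7.50*2.34^i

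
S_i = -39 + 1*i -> [-39, -38, -37, -36, -35]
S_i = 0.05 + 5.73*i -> [0.05, 5.78, 11.51, 17.24, 22.97]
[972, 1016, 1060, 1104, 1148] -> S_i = 972 + 44*i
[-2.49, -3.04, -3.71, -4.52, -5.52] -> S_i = -2.49*1.22^i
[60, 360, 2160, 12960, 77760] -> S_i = 60*6^i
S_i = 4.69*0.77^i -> [4.69, 3.61, 2.78, 2.14, 1.65]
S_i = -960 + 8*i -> [-960, -952, -944, -936, -928]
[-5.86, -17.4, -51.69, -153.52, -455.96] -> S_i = -5.86*2.97^i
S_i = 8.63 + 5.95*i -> [8.63, 14.58, 20.53, 26.48, 32.43]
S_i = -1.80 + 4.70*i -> [-1.8, 2.9, 7.6, 12.3, 17.0]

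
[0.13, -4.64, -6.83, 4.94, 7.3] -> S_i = Random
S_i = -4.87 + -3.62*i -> [-4.87, -8.49, -12.11, -15.73, -19.35]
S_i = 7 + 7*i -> [7, 14, 21, 28, 35]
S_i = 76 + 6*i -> [76, 82, 88, 94, 100]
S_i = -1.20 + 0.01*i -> [-1.2, -1.19, -1.18, -1.17, -1.16]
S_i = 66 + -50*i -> [66, 16, -34, -84, -134]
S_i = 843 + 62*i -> [843, 905, 967, 1029, 1091]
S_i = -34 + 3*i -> [-34, -31, -28, -25, -22]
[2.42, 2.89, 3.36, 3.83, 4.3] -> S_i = 2.42 + 0.47*i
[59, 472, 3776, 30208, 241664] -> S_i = 59*8^i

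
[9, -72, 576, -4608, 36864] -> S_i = 9*-8^i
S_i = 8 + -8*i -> [8, 0, -8, -16, -24]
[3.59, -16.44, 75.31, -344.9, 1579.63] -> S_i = 3.59*(-4.58)^i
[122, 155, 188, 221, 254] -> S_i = 122 + 33*i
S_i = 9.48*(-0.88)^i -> [9.48, -8.34, 7.34, -6.46, 5.69]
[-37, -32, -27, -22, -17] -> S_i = -37 + 5*i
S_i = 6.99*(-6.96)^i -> [6.99, -48.65, 338.61, -2356.7, 16402.65]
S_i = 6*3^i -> [6, 18, 54, 162, 486]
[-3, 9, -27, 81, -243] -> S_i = -3*-3^i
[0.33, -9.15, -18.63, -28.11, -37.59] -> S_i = 0.33 + -9.48*i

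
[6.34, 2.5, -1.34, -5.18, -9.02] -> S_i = 6.34 + -3.84*i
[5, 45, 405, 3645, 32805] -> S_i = 5*9^i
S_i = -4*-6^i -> [-4, 24, -144, 864, -5184]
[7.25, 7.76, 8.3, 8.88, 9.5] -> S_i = 7.25*1.07^i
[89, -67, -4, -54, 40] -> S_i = Random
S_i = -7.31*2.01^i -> [-7.31, -14.69, -29.53, -59.36, -119.32]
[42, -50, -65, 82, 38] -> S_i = Random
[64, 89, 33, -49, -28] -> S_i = Random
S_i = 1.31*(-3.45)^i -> [1.31, -4.52, 15.59, -53.79, 185.59]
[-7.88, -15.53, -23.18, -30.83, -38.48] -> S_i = -7.88 + -7.65*i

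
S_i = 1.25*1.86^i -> [1.25, 2.33, 4.32, 8.04, 14.96]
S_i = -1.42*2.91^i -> [-1.42, -4.13, -12.02, -34.99, -101.83]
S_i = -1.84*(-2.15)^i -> [-1.84, 3.96, -8.51, 18.29, -39.32]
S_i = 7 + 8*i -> [7, 15, 23, 31, 39]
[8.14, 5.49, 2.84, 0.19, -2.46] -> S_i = 8.14 + -2.65*i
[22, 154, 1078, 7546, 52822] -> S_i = 22*7^i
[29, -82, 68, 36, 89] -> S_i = Random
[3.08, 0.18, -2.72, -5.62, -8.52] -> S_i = 3.08 + -2.90*i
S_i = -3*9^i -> [-3, -27, -243, -2187, -19683]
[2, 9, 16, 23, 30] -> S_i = 2 + 7*i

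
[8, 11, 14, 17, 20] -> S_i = 8 + 3*i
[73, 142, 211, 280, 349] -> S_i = 73 + 69*i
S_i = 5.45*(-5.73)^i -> [5.45, -31.23, 178.94, -1025.32, 5875.1]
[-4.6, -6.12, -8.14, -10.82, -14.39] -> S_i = -4.60*1.33^i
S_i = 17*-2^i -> [17, -34, 68, -136, 272]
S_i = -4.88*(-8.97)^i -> [-4.88, 43.77, -392.65, 3522.06, -31592.91]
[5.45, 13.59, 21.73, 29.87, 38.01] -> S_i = 5.45 + 8.14*i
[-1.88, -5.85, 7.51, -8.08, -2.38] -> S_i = Random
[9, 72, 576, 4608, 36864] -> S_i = 9*8^i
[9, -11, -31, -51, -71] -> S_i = 9 + -20*i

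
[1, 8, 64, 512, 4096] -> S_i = 1*8^i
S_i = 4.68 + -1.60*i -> [4.68, 3.08, 1.48, -0.12, -1.72]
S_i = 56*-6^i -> [56, -336, 2016, -12096, 72576]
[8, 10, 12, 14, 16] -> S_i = 8 + 2*i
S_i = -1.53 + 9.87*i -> [-1.53, 8.34, 18.21, 28.08, 37.95]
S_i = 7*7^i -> [7, 49, 343, 2401, 16807]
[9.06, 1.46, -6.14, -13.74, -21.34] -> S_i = 9.06 + -7.60*i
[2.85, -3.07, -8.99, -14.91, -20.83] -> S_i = 2.85 + -5.92*i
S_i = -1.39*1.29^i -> [-1.39, -1.79, -2.31, -2.98, -3.85]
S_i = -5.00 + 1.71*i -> [-5.0, -3.29, -1.58, 0.13, 1.84]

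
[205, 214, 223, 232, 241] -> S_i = 205 + 9*i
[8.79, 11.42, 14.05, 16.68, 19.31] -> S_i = 8.79 + 2.63*i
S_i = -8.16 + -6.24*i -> [-8.16, -14.4, -20.64, -26.88, -33.12]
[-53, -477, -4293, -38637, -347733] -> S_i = -53*9^i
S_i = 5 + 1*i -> [5, 6, 7, 8, 9]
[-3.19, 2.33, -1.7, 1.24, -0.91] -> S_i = -3.19*(-0.73)^i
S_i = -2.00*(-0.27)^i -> [-2.0, 0.54, -0.15, 0.04, -0.01]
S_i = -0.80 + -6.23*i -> [-0.8, -7.03, -13.26, -19.49, -25.72]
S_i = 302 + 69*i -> [302, 371, 440, 509, 578]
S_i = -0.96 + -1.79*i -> [-0.96, -2.75, -4.54, -6.33, -8.12]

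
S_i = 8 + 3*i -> [8, 11, 14, 17, 20]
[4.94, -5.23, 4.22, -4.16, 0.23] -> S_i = Random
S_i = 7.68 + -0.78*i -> [7.68, 6.9, 6.12, 5.34, 4.56]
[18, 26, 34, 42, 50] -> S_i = 18 + 8*i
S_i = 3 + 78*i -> [3, 81, 159, 237, 315]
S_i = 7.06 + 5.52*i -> [7.06, 12.58, 18.1, 23.62, 29.14]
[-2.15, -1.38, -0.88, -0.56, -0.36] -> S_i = -2.15*0.64^i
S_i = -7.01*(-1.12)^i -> [-7.01, 7.85, -8.79, 9.85, -11.03]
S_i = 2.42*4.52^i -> [2.42, 10.94, 49.44, 223.48, 1010.11]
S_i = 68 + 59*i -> [68, 127, 186, 245, 304]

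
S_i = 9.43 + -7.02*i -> [9.43, 2.41, -4.61, -11.63, -18.65]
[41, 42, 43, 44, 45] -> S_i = 41 + 1*i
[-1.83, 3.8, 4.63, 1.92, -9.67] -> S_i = Random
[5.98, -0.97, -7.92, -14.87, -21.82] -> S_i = 5.98 + -6.95*i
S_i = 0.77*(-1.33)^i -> [0.77, -1.02, 1.36, -1.81, 2.41]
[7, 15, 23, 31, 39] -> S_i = 7 + 8*i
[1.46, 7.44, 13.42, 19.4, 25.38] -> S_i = 1.46 + 5.98*i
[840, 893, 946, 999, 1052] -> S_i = 840 + 53*i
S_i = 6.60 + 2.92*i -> [6.6, 9.52, 12.44, 15.36, 18.28]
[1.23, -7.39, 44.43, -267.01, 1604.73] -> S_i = 1.23*(-6.01)^i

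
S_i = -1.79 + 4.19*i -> [-1.79, 2.4, 6.59, 10.78, 14.97]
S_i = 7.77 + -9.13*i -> [7.77, -1.36, -10.49, -19.62, -28.75]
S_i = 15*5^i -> [15, 75, 375, 1875, 9375]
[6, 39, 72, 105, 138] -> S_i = 6 + 33*i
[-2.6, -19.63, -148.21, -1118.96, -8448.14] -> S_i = -2.60*7.55^i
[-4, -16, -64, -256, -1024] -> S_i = -4*4^i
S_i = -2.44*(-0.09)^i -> [-2.44, 0.22, -0.02, 0.0, -0.0]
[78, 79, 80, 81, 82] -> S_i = 78 + 1*i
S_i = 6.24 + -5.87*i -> [6.24, 0.37, -5.5, -11.37, -17.24]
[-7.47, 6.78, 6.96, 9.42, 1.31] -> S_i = Random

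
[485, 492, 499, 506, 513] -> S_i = 485 + 7*i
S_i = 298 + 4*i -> [298, 302, 306, 310, 314]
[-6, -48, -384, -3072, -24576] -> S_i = -6*8^i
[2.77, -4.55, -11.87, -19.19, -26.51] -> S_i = 2.77 + -7.32*i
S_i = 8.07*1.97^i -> [8.07, 15.9, 31.32, 61.7, 121.55]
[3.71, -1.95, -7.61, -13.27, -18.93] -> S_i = 3.71 + -5.66*i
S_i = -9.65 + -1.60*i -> [-9.65, -11.25, -12.85, -14.45, -16.05]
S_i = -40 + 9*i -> [-40, -31, -22, -13, -4]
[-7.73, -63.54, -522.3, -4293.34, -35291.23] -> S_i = -7.73*8.22^i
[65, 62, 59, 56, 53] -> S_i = 65 + -3*i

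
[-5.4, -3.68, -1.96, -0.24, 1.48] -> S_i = -5.40 + 1.72*i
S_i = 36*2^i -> [36, 72, 144, 288, 576]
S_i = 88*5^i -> [88, 440, 2200, 11000, 55000]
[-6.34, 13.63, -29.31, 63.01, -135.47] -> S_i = -6.34*(-2.15)^i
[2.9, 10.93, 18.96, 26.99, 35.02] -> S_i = 2.90 + 8.03*i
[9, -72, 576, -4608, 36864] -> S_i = 9*-8^i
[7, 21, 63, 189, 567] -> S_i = 7*3^i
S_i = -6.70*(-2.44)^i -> [-6.7, 16.35, -39.89, 97.33, -237.48]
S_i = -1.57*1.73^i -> [-1.57, -2.72, -4.7, -8.13, -14.06]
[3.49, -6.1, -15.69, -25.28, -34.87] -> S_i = 3.49 + -9.59*i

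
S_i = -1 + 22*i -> [-1, 21, 43, 65, 87]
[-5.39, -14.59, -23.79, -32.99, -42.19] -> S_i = -5.39 + -9.20*i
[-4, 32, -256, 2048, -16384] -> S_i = -4*-8^i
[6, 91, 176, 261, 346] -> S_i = 6 + 85*i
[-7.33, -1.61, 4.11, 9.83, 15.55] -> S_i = -7.33 + 5.72*i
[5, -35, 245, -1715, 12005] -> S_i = 5*-7^i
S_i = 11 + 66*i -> [11, 77, 143, 209, 275]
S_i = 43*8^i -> [43, 344, 2752, 22016, 176128]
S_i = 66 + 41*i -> [66, 107, 148, 189, 230]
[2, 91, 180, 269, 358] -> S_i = 2 + 89*i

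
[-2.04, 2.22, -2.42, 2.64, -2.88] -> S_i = -2.04*(-1.09)^i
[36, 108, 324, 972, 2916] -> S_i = 36*3^i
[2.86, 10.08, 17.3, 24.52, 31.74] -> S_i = 2.86 + 7.22*i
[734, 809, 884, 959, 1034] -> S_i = 734 + 75*i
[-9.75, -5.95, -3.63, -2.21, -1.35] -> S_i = -9.75*0.61^i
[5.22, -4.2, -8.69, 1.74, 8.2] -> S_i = Random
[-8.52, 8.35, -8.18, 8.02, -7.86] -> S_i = -8.52*(-0.98)^i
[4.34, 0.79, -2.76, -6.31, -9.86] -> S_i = 4.34 + -3.55*i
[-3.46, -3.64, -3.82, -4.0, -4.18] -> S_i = -3.46 + -0.18*i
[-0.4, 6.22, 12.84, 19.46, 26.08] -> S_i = -0.40 + 6.62*i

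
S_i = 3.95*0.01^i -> [3.95, 0.04, 0.0, 0.0, 0.0]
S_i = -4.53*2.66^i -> [-4.53, -12.05, -32.05, -85.26, -226.79]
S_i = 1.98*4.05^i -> [1.98, 8.02, 32.48, 131.53, 532.7]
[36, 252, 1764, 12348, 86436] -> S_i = 36*7^i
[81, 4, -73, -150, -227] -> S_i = 81 + -77*i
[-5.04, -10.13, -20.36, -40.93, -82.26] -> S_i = -5.04*2.01^i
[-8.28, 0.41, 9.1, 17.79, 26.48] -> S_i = -8.28 + 8.69*i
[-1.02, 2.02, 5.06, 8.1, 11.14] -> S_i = -1.02 + 3.04*i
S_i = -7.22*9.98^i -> [-7.22, -72.06, -719.11, -7176.77, -71624.13]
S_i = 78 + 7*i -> [78, 85, 92, 99, 106]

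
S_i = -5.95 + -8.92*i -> [-5.95, -14.87, -23.79, -32.71, -41.63]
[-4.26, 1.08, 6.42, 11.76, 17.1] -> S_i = -4.26 + 5.34*i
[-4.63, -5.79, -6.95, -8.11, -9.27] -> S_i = -4.63 + -1.16*i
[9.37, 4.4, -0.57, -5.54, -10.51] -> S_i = 9.37 + -4.97*i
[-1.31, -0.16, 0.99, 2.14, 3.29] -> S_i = -1.31 + 1.15*i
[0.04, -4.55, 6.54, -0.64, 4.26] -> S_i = Random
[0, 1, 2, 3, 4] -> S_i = 0 + 1*i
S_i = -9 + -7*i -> [-9, -16, -23, -30, -37]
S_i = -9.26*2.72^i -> [-9.26, -25.19, -68.51, -186.34, -506.86]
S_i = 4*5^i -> [4, 20, 100, 500, 2500]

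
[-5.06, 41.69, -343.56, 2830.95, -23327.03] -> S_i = -5.06*(-8.24)^i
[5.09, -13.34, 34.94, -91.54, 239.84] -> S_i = 5.09*(-2.62)^i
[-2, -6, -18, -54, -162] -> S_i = -2*3^i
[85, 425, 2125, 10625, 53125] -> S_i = 85*5^i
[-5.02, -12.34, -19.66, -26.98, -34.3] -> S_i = -5.02 + -7.32*i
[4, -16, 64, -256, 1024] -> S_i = 4*-4^i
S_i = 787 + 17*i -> [787, 804, 821, 838, 855]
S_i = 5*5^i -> [5, 25, 125, 625, 3125]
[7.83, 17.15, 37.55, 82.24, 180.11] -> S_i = 7.83*2.19^i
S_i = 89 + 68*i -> [89, 157, 225, 293, 361]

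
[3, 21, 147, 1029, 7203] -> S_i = 3*7^i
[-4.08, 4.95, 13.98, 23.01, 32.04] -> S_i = -4.08 + 9.03*i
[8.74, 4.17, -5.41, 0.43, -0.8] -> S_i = Random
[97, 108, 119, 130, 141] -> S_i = 97 + 11*i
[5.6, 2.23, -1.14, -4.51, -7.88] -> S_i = 5.60 + -3.37*i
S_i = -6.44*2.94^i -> [-6.44, -18.93, -55.66, -163.65, -481.14]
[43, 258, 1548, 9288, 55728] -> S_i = 43*6^i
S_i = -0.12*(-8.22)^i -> [-0.12, 0.99, -8.11, 66.65, -547.86]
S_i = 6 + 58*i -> [6, 64, 122, 180, 238]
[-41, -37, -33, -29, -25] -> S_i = -41 + 4*i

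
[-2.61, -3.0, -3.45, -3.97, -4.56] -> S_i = -2.61*1.15^i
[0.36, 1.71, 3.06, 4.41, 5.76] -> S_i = 0.36 + 1.35*i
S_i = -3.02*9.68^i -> [-3.02, -29.23, -282.98, -2739.26, -26516.02]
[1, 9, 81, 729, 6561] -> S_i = 1*9^i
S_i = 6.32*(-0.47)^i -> [6.32, -2.97, 1.4, -0.66, 0.31]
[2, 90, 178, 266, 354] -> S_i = 2 + 88*i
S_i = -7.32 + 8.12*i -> [-7.32, 0.8, 8.92, 17.04, 25.16]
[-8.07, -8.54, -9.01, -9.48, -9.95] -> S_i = -8.07 + -0.47*i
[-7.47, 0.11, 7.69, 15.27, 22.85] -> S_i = -7.47 + 7.58*i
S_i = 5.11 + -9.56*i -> [5.11, -4.45, -14.01, -23.57, -33.13]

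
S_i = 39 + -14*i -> [39, 25, 11, -3, -17]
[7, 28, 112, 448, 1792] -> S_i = 7*4^i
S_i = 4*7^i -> [4, 28, 196, 1372, 9604]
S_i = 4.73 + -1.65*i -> [4.73, 3.08, 1.43, -0.22, -1.87]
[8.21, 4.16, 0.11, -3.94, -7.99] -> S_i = 8.21 + -4.05*i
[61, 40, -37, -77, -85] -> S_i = Random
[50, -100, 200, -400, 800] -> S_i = 50*-2^i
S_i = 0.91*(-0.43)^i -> [0.91, -0.39, 0.17, -0.07, 0.03]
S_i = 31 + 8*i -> [31, 39, 47, 55, 63]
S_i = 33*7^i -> [33, 231, 1617, 11319, 79233]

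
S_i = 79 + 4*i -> [79, 83, 87, 91, 95]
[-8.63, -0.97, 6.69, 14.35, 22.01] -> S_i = -8.63 + 7.66*i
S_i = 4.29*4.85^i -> [4.29, 20.81, 100.91, 489.42, 2373.69]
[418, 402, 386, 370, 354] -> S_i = 418 + -16*i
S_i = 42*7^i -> [42, 294, 2058, 14406, 100842]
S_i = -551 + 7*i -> [-551, -544, -537, -530, -523]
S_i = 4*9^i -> [4, 36, 324, 2916, 26244]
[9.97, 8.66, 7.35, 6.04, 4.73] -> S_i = 9.97 + -1.31*i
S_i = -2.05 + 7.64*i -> [-2.05, 5.59, 13.23, 20.87, 28.51]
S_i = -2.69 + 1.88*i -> [-2.69, -0.81, 1.07, 2.95, 4.83]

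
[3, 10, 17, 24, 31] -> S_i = 3 + 7*i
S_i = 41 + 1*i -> [41, 42, 43, 44, 45]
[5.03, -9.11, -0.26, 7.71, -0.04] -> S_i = Random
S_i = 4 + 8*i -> [4, 12, 20, 28, 36]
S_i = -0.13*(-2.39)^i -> [-0.13, 0.31, -0.74, 1.77, -4.24]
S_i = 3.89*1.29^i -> [3.89, 5.02, 6.47, 8.35, 10.77]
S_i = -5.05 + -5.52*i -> [-5.05, -10.57, -16.09, -21.61, -27.13]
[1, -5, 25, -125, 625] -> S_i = 1*-5^i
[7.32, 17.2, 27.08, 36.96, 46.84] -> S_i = 7.32 + 9.88*i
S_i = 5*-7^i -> [5, -35, 245, -1715, 12005]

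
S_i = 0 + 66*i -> [0, 66, 132, 198, 264]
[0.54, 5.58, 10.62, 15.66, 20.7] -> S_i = 0.54 + 5.04*i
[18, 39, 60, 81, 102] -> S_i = 18 + 21*i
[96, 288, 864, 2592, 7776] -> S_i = 96*3^i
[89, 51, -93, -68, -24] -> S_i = Random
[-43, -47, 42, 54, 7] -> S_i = Random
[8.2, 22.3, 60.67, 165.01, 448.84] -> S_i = 8.20*2.72^i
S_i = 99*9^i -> [99, 891, 8019, 72171, 649539]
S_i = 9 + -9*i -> [9, 0, -9, -18, -27]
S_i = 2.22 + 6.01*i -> [2.22, 8.23, 14.24, 20.25, 26.26]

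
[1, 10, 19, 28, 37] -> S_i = 1 + 9*i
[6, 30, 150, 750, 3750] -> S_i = 6*5^i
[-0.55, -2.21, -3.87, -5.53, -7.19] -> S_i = -0.55 + -1.66*i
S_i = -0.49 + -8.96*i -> [-0.49, -9.45, -18.41, -27.37, -36.33]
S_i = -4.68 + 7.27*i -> [-4.68, 2.59, 9.86, 17.13, 24.4]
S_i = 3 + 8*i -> [3, 11, 19, 27, 35]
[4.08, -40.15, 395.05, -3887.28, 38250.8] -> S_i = 4.08*(-9.84)^i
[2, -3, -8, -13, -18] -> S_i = 2 + -5*i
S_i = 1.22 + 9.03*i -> [1.22, 10.25, 19.28, 28.31, 37.34]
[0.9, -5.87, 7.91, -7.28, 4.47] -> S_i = Random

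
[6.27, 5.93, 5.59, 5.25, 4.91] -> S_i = 6.27 + -0.34*i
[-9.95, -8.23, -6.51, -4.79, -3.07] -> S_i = -9.95 + 1.72*i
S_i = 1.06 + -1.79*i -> [1.06, -0.73, -2.52, -4.31, -6.1]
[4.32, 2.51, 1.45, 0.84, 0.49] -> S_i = 4.32*0.58^i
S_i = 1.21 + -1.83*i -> [1.21, -0.62, -2.45, -4.28, -6.11]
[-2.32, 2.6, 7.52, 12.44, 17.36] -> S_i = -2.32 + 4.92*i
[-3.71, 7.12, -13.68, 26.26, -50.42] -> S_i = -3.71*(-1.92)^i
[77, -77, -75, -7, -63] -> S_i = Random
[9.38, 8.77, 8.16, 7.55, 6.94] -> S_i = 9.38 + -0.61*i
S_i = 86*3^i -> [86, 258, 774, 2322, 6966]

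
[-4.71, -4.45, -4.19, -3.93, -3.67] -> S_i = -4.71 + 0.26*i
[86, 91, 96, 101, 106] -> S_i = 86 + 5*i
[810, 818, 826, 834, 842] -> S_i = 810 + 8*i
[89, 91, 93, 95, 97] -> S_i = 89 + 2*i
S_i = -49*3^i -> [-49, -147, -441, -1323, -3969]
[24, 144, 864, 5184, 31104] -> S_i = 24*6^i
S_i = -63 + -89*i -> [-63, -152, -241, -330, -419]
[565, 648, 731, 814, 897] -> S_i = 565 + 83*i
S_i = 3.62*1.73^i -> [3.62, 6.26, 10.83, 18.74, 32.43]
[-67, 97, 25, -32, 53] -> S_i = Random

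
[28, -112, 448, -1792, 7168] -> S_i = 28*-4^i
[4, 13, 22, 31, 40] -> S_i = 4 + 9*i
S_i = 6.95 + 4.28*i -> [6.95, 11.23, 15.51, 19.79, 24.07]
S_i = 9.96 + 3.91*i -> [9.96, 13.87, 17.78, 21.69, 25.6]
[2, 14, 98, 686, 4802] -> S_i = 2*7^i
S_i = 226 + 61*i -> [226, 287, 348, 409, 470]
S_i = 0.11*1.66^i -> [0.11, 0.18, 0.3, 0.5, 0.84]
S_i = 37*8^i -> [37, 296, 2368, 18944, 151552]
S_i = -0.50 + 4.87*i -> [-0.5, 4.37, 9.24, 14.11, 18.98]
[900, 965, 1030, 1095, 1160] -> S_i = 900 + 65*i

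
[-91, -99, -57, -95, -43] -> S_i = Random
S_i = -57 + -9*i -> [-57, -66, -75, -84, -93]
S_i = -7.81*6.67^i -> [-7.81, -52.09, -347.46, -2317.55, -15458.04]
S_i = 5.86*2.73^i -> [5.86, 16.0, 43.67, 119.23, 325.5]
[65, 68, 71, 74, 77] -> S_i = 65 + 3*i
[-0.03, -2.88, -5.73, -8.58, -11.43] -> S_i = -0.03 + -2.85*i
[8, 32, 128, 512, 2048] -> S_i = 8*4^i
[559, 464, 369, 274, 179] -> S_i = 559 + -95*i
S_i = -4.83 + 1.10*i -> [-4.83, -3.73, -2.63, -1.53, -0.43]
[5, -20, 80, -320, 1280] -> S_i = 5*-4^i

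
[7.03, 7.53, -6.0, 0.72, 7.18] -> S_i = Random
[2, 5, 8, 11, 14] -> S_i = 2 + 3*i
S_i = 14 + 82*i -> [14, 96, 178, 260, 342]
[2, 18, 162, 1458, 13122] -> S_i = 2*9^i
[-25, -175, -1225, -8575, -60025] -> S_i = -25*7^i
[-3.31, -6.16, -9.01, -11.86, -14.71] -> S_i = -3.31 + -2.85*i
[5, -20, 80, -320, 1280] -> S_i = 5*-4^i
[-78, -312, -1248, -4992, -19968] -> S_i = -78*4^i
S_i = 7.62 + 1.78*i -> [7.62, 9.4, 11.18, 12.96, 14.74]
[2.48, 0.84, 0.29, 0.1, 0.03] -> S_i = 2.48*0.34^i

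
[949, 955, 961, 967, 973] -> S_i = 949 + 6*i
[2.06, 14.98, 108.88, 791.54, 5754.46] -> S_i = 2.06*7.27^i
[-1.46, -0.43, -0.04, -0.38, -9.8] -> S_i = Random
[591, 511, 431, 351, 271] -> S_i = 591 + -80*i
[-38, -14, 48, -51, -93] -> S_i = Random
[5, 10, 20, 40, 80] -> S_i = 5*2^i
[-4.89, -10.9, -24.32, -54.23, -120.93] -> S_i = -4.89*2.23^i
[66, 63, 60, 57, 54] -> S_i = 66 + -3*i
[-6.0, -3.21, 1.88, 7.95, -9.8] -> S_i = Random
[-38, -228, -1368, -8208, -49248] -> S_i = -38*6^i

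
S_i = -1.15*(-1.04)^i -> [-1.15, 1.2, -1.24, 1.29, -1.35]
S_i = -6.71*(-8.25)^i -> [-6.71, 55.36, -456.7, 3767.77, -31084.1]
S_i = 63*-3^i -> [63, -189, 567, -1701, 5103]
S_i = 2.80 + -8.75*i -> [2.8, -5.95, -14.7, -23.45, -32.2]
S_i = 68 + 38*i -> [68, 106, 144, 182, 220]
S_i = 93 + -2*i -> [93, 91, 89, 87, 85]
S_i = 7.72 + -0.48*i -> [7.72, 7.24, 6.76, 6.28, 5.8]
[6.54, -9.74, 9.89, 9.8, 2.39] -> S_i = Random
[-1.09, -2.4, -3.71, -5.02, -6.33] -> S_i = -1.09 + -1.31*i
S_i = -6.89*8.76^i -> [-6.89, -60.36, -528.72, -4631.61, -40572.86]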